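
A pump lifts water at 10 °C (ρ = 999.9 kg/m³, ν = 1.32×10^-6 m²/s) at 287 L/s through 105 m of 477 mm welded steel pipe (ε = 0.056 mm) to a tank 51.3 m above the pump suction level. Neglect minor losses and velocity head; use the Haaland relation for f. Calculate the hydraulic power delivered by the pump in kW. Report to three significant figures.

P_hyd ≈ 146 kW

V = 4Q/(πD²) = 1.606 m/s; Re = 5.80×10^5; ε/D = 1.17×10^-4; f = 0.01423
h_f = f(L/D)V²/2g = 0.4119 m
Total head H = z + h_f = 51.3 + 0.4119 = 51.71 m
P_hyd = ρgQH = 999.9·9.81·0.287·51.71 = 145.6 kW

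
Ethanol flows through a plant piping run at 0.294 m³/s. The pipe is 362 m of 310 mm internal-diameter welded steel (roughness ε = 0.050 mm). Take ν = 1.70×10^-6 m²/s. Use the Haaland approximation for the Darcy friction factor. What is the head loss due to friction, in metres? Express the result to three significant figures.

h_f ≈ 13.1 m

V = 4Q/(πD²) = 4·0.294/(π·0.310²) = 3.895 m/s
Re = VD/ν = 3.895·0.310/1.70×10^-6 = 7.10×10^5 → turbulent
ε/D = 0.050/310 = 1.61×10^-4
Haaland: f = 0.01448
h_f = f(L/D)V²/(2g) = 0.01448·(362/0.310)·3.895²/(2·9.81) = 13.08 m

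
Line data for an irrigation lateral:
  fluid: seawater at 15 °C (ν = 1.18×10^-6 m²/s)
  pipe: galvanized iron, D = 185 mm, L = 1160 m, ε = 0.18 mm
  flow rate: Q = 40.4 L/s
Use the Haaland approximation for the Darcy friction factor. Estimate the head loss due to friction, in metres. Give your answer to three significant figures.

V = 4Q/(πD²) = 4·0.0404/(π·0.185²) = 1.503 m/s
Re = VD/ν = 1.503·0.185/1.18×10^-6 = 2.36×10^5 → turbulent
ε/D = 0.18/185 = 9.73×10^-4
Haaland: f = 0.02063
h_f = f(L/D)V²/(2g) = 0.02063·(1160/0.185)·1.503²/(2·9.81) = 14.89 m

h_f ≈ 14.9 m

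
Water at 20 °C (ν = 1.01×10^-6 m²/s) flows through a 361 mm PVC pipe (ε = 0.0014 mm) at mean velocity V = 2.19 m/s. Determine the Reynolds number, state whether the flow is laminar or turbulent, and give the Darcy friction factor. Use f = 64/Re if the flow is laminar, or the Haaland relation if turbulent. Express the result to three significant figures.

Re = VD/ν = 2.190·0.361/1.01×10^-6 = 7.83×10^5
Re > 4000 → turbulent; ε/D = 3.88×10^-6
Haaland: f = 0.01213

Re ≈ 7.83×10^5; turbulent; f ≈ 0.0121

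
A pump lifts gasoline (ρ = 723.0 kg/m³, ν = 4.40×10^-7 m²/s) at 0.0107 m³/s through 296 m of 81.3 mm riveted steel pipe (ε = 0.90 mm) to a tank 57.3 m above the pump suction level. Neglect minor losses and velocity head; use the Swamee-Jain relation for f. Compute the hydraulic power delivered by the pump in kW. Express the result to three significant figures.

V = 4Q/(πD²) = 2.061 m/s; Re = 3.81×10^5; ε/D = 0.0111; f = 0.03949
h_f = f(L/D)V²/2g = 31.13 m
Total head H = z + h_f = 57.3 + 31.13 = 88.43 m
P_hyd = ρgQH = 723.0·9.81·0.0107·88.43 = 6.711 kW

P_hyd ≈ 6.71 kW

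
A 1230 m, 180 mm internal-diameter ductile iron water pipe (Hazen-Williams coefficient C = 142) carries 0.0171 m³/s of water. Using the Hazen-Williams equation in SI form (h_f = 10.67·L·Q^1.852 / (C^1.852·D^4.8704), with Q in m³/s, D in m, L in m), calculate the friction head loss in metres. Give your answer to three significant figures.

h_f ≈ 3.07 m

h_f = 10.67·1230·0.0171^1.852 / (142^1.852·0.180^4.8704) = 3.067 m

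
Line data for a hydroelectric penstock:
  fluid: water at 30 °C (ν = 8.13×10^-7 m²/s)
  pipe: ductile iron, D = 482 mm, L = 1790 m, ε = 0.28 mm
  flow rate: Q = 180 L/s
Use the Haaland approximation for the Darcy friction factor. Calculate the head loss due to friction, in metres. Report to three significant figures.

V = 4Q/(πD²) = 4·0.180/(π·0.482²) = 0.9865 m/s
Re = VD/ν = 0.9865·0.482/8.13×10^-7 = 5.85×10^5 → turbulent
ε/D = 0.28/482 = 5.81×10^-4
Haaland: f = 0.01797
h_f = f(L/D)V²/(2g) = 0.01797·(1790/0.482)·0.9865²/(2·9.81) = 3.310 m

h_f ≈ 3.31 m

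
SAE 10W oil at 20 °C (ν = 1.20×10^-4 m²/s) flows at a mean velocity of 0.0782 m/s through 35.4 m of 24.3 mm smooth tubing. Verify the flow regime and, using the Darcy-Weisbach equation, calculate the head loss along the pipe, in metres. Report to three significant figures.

Re = VD/ν = 0.0782·0.02430/1.20×10^-4 = 15.8 → laminar (Re < 2300)
f = 64/Re = 4.042
h_f = f(L/D)V²/(2g) = 4.042·(35.4/0.02430)·0.0782²/(2·9.81) = 1.835 m

h_f ≈ 1.84 m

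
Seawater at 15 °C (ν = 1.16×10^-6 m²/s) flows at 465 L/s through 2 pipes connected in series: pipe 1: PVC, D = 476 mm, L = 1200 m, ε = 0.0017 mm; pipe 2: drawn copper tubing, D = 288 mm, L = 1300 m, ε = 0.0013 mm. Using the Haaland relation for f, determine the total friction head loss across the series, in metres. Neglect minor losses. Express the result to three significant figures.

H ≈ 135 m

Pipe 1: V = 2.613 m/s, Re = 1.07×10^6, ε/D = 3.57×10^-6, f = 0.01151, h_1 = f(L/D)V²/2g = 10.10 m
Pipe 2: V = 7.138 m/s, Re = 1.77×10^6, ε/D = 4.51×10^-6, f = 0.01066, h_2 = f(L/D)V²/2g = 125.0 m
Series → Q common, losses add: H = Σh = 135.1 m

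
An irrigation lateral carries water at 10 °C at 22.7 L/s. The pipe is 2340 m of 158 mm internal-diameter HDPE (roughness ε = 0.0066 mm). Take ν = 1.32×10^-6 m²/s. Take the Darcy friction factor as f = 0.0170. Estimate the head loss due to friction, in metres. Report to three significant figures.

h_f ≈ 17.2 m

V = 4Q/(πD²) = 4·0.0227/(π·0.158²) = 1.158 m/s
h_f = f(L/D)V²/(2g) = 0.01700·(2340/0.158)·1.158²/(2·9.81) = 17.20 m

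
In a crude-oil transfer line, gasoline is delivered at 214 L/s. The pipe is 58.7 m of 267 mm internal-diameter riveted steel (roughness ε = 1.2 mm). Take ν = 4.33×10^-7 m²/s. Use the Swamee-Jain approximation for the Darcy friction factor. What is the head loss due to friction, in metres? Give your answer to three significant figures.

V = 4Q/(πD²) = 4·0.214/(π·0.267²) = 3.822 m/s
Re = VD/ν = 3.822·0.267/4.33×10^-7 = 2.36×10^6 → turbulent
ε/D = 1.2/267 = 0.00449
Swamee-Jain: f = 0.02949
h_f = f(L/D)V²/(2g) = 0.02949·(58.7/0.267)·3.822²/(2·9.81) = 4.827 m

h_f ≈ 4.83 m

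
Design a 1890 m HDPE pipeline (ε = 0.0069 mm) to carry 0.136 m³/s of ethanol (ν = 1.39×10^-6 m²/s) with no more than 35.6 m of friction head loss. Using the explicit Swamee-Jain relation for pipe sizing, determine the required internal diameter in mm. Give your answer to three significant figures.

D ≈ 259 mm

Swamee-Jain (Type III): D = 0.66·[ε^1.25·(LQ²/(gh_f))^4.75 + ν·Q^9.4·(L/(gh_f))^5.2]^0.04
LQ²/(gh_f) = 0.1001; L/(gh_f) = 5.412
Term 1 = ε^1.25·(…)^4.75 = 6.32×10^-12; Term 2 = ν·Q^9.4·(…)^5.2 = 6.48×10^-11
D = 0.66·(6.32×10^-12 + 6.48×10^-11)^0.04 = 0.2592 m = 259 mm
Check: V = 2.58 m/s, Re = 4.81×10^5, f = 0.01359, h_f = 33.6 m ≈ 35.6 m ✓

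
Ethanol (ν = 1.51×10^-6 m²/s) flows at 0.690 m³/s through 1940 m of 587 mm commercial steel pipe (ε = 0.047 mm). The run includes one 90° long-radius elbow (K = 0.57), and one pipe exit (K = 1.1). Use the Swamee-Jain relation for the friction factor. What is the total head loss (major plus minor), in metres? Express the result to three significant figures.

V = 4Q/(πD²) = 2.550 m/s; V²/2g = 0.3313 m
Re = 9.91×10^5, ε/D = 8.01×10^-5 → f = 0.01321 (Swamee-Jain)
Major: h_f = f(L/D)·V²/2g = 0.01321·3305·0.3313 = 14.47 m
Minor: ΣK = 1.67; h_m = ΣK·V²/2g = 0.5533 m
Total H_L = 14.47 + 0.5533 = 15.02 m

H_L ≈ 15.0 m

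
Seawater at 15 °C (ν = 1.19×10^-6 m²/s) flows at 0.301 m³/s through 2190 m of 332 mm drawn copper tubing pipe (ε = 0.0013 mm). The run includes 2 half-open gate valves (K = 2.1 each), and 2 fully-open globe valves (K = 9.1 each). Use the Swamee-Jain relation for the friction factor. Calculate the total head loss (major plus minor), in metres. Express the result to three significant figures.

V = 4Q/(πD²) = 3.477 m/s; V²/2g = 0.6162 m
Re = 9.70×10^5, ε/D = 3.92×10^-6 → f = 0.01176 (Swamee-Jain)
Major: h_f = f(L/D)·V²/2g = 0.01176·6596·0.6162 = 47.81 m
Minor: ΣK = 22.4; h_m = ΣK·V²/2g = 13.80 m
Total H_L = 47.81 + 13.80 = 61.61 m

H_L ≈ 61.6 m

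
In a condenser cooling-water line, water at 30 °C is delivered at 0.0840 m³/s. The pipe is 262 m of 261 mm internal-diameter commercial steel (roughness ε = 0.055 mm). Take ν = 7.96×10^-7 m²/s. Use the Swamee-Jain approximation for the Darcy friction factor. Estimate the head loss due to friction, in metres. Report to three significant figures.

V = 4Q/(πD²) = 4·0.0840/(π·0.261²) = 1.570 m/s
Re = VD/ν = 1.570·0.261/7.96×10^-7 = 5.15×10^5 → turbulent
ε/D = 0.055/261 = 2.11×10^-4
Swamee-Jain: f = 0.01557
h_f = f(L/D)V²/(2g) = 0.01557·(262/0.261)·1.570²/(2·9.81) = 1.964 m

h_f ≈ 1.96 m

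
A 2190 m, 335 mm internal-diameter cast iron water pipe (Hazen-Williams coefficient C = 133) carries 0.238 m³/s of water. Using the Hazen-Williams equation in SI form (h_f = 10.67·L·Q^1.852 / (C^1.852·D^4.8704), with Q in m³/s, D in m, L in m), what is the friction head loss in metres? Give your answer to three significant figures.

h_f ≈ 39.3 m

h_f = 10.67·2190·0.238^1.852 / (133^1.852·0.335^4.8704) = 39.25 m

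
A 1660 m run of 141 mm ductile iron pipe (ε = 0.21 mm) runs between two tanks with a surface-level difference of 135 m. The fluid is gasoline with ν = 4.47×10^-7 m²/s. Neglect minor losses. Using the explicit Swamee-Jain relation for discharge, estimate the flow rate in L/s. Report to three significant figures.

Swamee-Jain (Type II): Q = -0.965·√(gD⁵h_f/L)·ln[ε/(3.7D) + √(3.17ν²L/(gD³h_f))]
√(gD⁵h_f/L) = √(9.81·0.141⁵·135/1660) = 0.006668
ε/(3.7D) = 4.03×10^-4; √(3.17ν²L/(gD³h_f)) = 1.68×10^-5
Q = -0.965·0.006668·ln(4.194×10^-4) = 0.05004 m³/s
Check: V = 3.20 m/s, Re = 1.01×10^6, f = 0.02199, h_f = 136 m ≈ 135 m ✓

Q ≈ 50.0 L/s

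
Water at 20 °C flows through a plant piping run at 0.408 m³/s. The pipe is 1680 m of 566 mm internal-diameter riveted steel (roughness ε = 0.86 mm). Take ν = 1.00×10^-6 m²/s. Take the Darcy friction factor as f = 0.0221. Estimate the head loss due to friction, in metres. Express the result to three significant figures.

h_f ≈ 8.79 m

V = 4Q/(πD²) = 4·0.408/(π·0.566²) = 1.622 m/s
h_f = f(L/D)V²/(2g) = 0.02210·(1680/0.566)·1.622²/(2·9.81) = 8.791 m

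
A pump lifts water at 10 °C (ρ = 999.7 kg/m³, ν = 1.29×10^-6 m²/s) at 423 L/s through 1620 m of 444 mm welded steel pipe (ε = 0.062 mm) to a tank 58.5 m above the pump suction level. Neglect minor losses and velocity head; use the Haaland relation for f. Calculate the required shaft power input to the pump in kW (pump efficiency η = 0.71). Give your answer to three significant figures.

P_shaft ≈ 455 kW

V = 4Q/(πD²) = 2.732 m/s; Re = 9.40×10^5; ε/D = 1.40×10^-4; f = 0.01393
h_f = f(L/D)V²/2g = 19.34 m
Total head H = z + h_f = 58.5 + 19.34 = 77.84 m
P_hyd = ρgQH = 999.7·9.81·0.423·77.84 = 322.9 kW
P_shaft = P_hyd/η = 322.9/0.71 = 454.8 kW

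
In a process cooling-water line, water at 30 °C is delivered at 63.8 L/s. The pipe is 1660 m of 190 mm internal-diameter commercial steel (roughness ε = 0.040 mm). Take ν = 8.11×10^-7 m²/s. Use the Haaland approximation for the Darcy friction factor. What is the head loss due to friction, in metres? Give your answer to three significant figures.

h_f ≈ 34.5 m

V = 4Q/(πD²) = 4·0.0638/(π·0.190²) = 2.250 m/s
Re = VD/ν = 2.250·0.190/8.11×10^-7 = 5.27×10^5 → turbulent
ε/D = 0.040/190 = 2.11×10^-4
Haaland: f = 0.01532
h_f = f(L/D)V²/(2g) = 0.01532·(1660/0.190)·2.250²/(2·9.81) = 34.55 m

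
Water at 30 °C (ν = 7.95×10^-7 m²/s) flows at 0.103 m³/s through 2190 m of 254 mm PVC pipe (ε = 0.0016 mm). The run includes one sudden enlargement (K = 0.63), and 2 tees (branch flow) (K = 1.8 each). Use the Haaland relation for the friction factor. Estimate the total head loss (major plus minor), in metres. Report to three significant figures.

H_L ≈ 23.7 m

V = 4Q/(πD²) = 2.033 m/s; V²/2g = 0.2106 m
Re = 6.49×10^5, ε/D = 6.30×10^-6 → f = 0.01256 (Haaland)
Major: h_f = f(L/D)·V²/2g = 0.01256·8622·0.2106 = 22.80 m
Minor: ΣK = 4.23; h_m = ΣK·V²/2g = 0.8908 m
Total H_L = 22.80 + 0.8908 = 23.69 m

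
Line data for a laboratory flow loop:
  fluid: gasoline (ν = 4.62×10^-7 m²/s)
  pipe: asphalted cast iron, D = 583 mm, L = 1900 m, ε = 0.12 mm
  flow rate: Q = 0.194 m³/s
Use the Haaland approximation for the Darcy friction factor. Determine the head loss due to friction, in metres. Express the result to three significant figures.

V = 4Q/(πD²) = 4·0.194/(π·0.583²) = 0.7267 m/s
Re = VD/ν = 0.7267·0.583/4.62×10^-7 = 9.17×10^5 → turbulent
ε/D = 0.12/583 = 2.06×10^-4
Haaland: f = 0.01473
h_f = f(L/D)V²/(2g) = 0.01473·(1900/0.583)·0.7267²/(2·9.81) = 1.292 m

h_f ≈ 1.29 m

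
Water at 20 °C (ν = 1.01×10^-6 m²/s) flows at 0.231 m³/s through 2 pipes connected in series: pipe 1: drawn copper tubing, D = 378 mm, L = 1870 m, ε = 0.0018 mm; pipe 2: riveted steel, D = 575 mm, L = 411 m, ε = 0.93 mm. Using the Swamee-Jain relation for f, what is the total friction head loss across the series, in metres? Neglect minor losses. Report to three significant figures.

H ≈ 13.7 m

Pipe 1: V = 2.058 m/s, Re = 7.70×10^5, ε/D = 4.76×10^-6, f = 0.01224, h_1 = f(L/D)V²/2g = 13.07 m
Pipe 2: V = 0.8896 m/s, Re = 5.06×10^5, ε/D = 0.00162, f = 0.02269, h_2 = f(L/D)V²/2g = 0.6541 m
Series → Q common, losses add: H = Σh = 13.73 m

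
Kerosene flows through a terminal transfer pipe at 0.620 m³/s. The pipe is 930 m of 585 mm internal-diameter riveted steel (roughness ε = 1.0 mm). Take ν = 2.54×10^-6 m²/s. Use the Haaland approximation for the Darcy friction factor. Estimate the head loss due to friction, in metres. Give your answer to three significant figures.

V = 4Q/(πD²) = 4·0.620/(π·0.585²) = 2.307 m/s
Re = VD/ν = 2.307·0.585/2.54×10^-6 = 5.31×10^5 → turbulent
ε/D = 1.0/585 = 0.00171
Haaland: f = 0.02286
h_f = f(L/D)V²/(2g) = 0.02286·(930/0.585)·2.307²/(2·9.81) = 9.854 m

h_f ≈ 9.85 m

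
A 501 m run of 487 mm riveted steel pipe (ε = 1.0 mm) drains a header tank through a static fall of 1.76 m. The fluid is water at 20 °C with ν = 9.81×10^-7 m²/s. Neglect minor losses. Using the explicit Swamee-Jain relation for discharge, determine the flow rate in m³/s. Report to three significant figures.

Q ≈ 0.221 m³/s

Swamee-Jain (Type II): Q = -0.965·√(gD⁵h_f/L)·ln[ε/(3.7D) + √(3.17ν²L/(gD³h_f))]
√(gD⁵h_f/L) = √(9.81·0.487⁵·1.76/501) = 0.03073
ε/(3.7D) = 5.55×10^-4; √(3.17ν²L/(gD³h_f)) = 2.77×10^-5
Q = -0.965·0.03073·ln(5.827×10^-4) = 0.2208 m³/s
Check: V = 1.19 m/s, Re = 5.89×10^5, f = 0.02399, h_f = 1.77 m ≈ 1.76 m ✓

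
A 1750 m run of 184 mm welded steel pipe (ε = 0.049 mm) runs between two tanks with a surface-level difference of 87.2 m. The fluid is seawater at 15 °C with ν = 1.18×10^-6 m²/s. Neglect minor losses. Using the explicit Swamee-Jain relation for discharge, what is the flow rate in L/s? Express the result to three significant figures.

Q ≈ 89.3 L/s

Swamee-Jain (Type II): Q = -0.965·√(gD⁵h_f/L)·ln[ε/(3.7D) + √(3.17ν²L/(gD³h_f))]
√(gD⁵h_f/L) = √(9.81·0.184⁵·87.2/1750) = 0.01015
ε/(3.7D) = 7.20×10^-5; √(3.17ν²L/(gD³h_f)) = 3.81×10^-5
Q = -0.965·0.01015·ln(1.100×10^-4) = 0.08931 m³/s
Check: V = 3.36 m/s, Re = 5.24×10^5, f = 0.01604, h_f = 87.7 m ≈ 87.2 m ✓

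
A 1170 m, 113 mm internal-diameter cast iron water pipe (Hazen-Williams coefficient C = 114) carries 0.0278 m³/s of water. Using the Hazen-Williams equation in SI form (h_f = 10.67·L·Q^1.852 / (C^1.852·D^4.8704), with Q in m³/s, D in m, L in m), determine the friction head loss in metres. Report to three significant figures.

h_f ≈ 104 m

h_f = 10.67·1170·0.0278^1.852 / (114^1.852·0.113^4.8704) = 104.0 m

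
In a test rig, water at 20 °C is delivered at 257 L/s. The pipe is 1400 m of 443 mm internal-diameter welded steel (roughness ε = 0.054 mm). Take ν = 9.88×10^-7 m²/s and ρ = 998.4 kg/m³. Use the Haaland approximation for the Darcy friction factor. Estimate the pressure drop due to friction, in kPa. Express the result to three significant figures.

Δp ≈ 61.2 kPa

V = 4Q/(πD²) = 4·0.257/(π·0.443²) = 1.667 m/s
Re = VD/ν = 1.667·0.443/9.88×10^-7 = 7.48×10^5 → turbulent
ε/D = 0.054/443 = 1.22×10^-4
Haaland: f = 0.01395
h_f = f(L/D)V²/(2g) = 0.01395·(1400/0.443)·1.667²/(2·9.81) = 6.249 m
Δp = ρg·h_f = 998.4·9.81·6.249 = 61.20 kPa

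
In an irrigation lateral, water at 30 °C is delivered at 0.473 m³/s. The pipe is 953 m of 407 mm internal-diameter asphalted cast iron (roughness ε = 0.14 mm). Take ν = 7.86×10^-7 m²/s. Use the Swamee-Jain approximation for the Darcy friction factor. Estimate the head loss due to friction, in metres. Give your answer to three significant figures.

h_f ≈ 25.0 m

V = 4Q/(πD²) = 4·0.473/(π·0.407²) = 3.636 m/s
Re = VD/ν = 3.636·0.407/7.86×10^-7 = 1.88×10^6 → turbulent
ε/D = 0.14/407 = 3.44×10^-4
Swamee-Jain: f = 0.01582
h_f = f(L/D)V²/(2g) = 0.01582·(953/0.407)·3.636²/(2·9.81) = 24.96 m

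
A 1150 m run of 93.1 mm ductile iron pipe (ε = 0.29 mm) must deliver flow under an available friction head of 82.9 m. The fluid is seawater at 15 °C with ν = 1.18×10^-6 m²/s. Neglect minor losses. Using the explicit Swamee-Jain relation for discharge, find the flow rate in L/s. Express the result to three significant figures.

Q ≈ 15.0 L/s

Swamee-Jain (Type II): Q = -0.965·√(gD⁵h_f/L)·ln[ε/(3.7D) + √(3.17ν²L/(gD³h_f))]
√(gD⁵h_f/L) = √(9.81·0.0931⁵·82.9/1150) = 0.002224
ε/(3.7D) = 8.42×10^-4; √(3.17ν²L/(gD³h_f)) = 8.79×10^-5
Q = -0.965·0.002224·ln(9.298×10^-4) = 0.01498 m³/s
Check: V = 2.20 m/s, Re = 1.74×10^5, f = 0.02739, h_f = 83.5 m ≈ 82.9 m ✓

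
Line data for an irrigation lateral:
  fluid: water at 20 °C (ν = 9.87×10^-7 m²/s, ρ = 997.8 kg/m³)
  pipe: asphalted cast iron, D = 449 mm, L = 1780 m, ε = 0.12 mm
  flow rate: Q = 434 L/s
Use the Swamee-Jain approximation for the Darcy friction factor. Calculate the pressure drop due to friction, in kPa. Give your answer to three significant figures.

V = 4Q/(πD²) = 4·0.434/(π·0.449²) = 2.741 m/s
Re = VD/ν = 2.741·0.449/9.87×10^-7 = 1.25×10^6 → turbulent
ε/D = 0.12/449 = 2.67×10^-4
Swamee-Jain: f = 0.01531
h_f = f(L/D)V²/(2g) = 0.01531·(1780/0.449)·2.741²/(2·9.81) = 23.24 m
Δp = ρg·h_f = 997.8·9.81·23.24 = 227.5 kPa

Δp ≈ 227 kPa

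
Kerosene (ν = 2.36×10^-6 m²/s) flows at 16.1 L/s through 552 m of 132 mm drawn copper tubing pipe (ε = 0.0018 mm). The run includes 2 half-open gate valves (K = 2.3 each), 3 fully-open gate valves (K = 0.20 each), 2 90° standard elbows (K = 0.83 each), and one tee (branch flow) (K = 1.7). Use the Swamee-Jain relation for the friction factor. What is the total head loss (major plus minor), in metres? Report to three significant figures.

V = 4Q/(πD²) = 1.176 m/s; V²/2g = 0.07055 m
Re = 6.58×10^4, ε/D = 1.36×10^-5 → f = 0.01960 (Swamee-Jain)
Major: h_f = f(L/D)·V²/2g = 0.01960·4182·0.07055 = 5.782 m
Minor: ΣK = 8.56; h_m = ΣK·V²/2g = 0.6039 m
Total H_L = 5.782 + 0.6039 = 6.386 m

H_L ≈ 6.39 m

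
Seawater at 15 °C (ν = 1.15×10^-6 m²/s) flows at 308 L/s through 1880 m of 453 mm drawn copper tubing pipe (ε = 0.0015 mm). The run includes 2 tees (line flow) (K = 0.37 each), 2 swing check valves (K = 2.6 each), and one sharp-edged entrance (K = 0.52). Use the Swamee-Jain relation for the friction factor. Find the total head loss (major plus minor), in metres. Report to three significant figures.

V = 4Q/(πD²) = 1.911 m/s; V²/2g = 0.1861 m
Re = 7.53×10^5, ε/D = 3.31×10^-6 → f = 0.01225 (Swamee-Jain)
Major: h_f = f(L/D)·V²/2g = 0.01225·4150·0.1861 = 9.465 m
Minor: ΣK = 6.46; h_m = ΣK·V²/2g = 1.202 m
Total H_L = 9.465 + 1.202 = 10.67 m

H_L ≈ 10.7 m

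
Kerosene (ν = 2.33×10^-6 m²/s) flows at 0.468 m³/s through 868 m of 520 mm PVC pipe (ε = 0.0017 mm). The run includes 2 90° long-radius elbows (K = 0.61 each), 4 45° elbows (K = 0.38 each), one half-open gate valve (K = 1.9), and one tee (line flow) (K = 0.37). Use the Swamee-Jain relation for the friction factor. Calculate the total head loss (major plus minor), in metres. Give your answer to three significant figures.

H_L ≈ 6.69 m

V = 4Q/(πD²) = 2.204 m/s; V²/2g = 0.2475 m
Re = 4.92×10^5, ε/D = 3.27×10^-6 → f = 0.01318 (Swamee-Jain)
Major: h_f = f(L/D)·V²/2g = 0.01318·1669·0.2475 = 5.446 m
Minor: ΣK = 5.01; h_m = ΣK·V²/2g = 1.240 m
Total H_L = 5.446 + 1.240 = 6.686 m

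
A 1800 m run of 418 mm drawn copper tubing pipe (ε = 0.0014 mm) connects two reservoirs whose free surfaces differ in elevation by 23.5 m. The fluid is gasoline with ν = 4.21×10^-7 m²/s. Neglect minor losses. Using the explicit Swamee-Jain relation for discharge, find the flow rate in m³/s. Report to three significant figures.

Swamee-Jain (Type II): Q = -0.965·√(gD⁵h_f/L)·ln[ε/(3.7D) + √(3.17ν²L/(gD³h_f))]
√(gD⁵h_f/L) = √(9.81·0.418⁵·23.5/1800) = 0.04043
ε/(3.7D) = 9.05×10^-7; √(3.17ν²L/(gD³h_f)) = 7.75×10^-6
Q = -0.965·0.04043·ln(8.655×10^-6) = 0.4548 m³/s
Check: V = 3.31 m/s, Re = 3.29×10^6, f = 0.009768, h_f = 23.5 m ≈ 23.5 m ✓

Q ≈ 0.455 m³/s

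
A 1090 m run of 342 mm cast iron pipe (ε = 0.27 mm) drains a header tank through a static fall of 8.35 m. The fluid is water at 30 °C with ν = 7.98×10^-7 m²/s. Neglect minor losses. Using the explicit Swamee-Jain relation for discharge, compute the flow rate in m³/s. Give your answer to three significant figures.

Swamee-Jain (Type II): Q = -0.965·√(gD⁵h_f/L)·ln[ε/(3.7D) + √(3.17ν²L/(gD³h_f))]
√(gD⁵h_f/L) = √(9.81·0.342⁵·8.35/1090) = 0.01875
ε/(3.7D) = 2.13×10^-4; √(3.17ν²L/(gD³h_f)) = 2.59×10^-5
Q = -0.965·0.01875·ln(2.393×10^-4) = 0.1509 m³/s
Check: V = 1.64 m/s, Re = 7.04×10^5, f = 0.01917, h_f = 8.40 m ≈ 8.35 m ✓

Q ≈ 0.151 m³/s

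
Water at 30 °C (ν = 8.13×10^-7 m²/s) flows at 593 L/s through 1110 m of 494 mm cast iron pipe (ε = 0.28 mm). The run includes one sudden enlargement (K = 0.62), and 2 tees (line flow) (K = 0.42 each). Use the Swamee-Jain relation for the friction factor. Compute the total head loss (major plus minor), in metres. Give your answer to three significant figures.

V = 4Q/(πD²) = 3.094 m/s; V²/2g = 0.4879 m
Re = 1.88×10^6, ε/D = 5.67×10^-4 → f = 0.01750 (Swamee-Jain)
Major: h_f = f(L/D)·V²/2g = 0.01750·2247·0.4879 = 19.19 m
Minor: ΣK = 1.46; h_m = ΣK·V²/2g = 0.7123 m
Total H_L = 19.19 + 0.7123 = 19.90 m

H_L ≈ 19.9 m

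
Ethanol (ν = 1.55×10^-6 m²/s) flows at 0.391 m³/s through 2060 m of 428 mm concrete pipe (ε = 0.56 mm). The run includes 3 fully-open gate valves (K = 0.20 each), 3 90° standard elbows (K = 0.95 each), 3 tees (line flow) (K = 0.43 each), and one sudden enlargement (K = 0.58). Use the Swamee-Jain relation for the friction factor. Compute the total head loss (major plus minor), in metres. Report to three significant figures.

H_L ≈ 40.8 m

V = 4Q/(πD²) = 2.718 m/s; V²/2g = 0.3764 m
Re = 7.50×10^5, ε/D = 0.00131 → f = 0.02142 (Swamee-Jain)
Major: h_f = f(L/D)·V²/2g = 0.02142·4813·0.3764 = 38.80 m
Minor: ΣK = 5.32; h_m = ΣK·V²/2g = 2.003 m
Total H_L = 38.80 + 2.003 = 40.81 m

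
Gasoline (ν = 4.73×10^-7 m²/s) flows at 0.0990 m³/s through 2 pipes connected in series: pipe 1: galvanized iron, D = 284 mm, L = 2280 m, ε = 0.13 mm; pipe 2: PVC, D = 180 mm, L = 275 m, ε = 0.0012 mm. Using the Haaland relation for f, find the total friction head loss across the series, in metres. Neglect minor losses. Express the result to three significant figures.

Pipe 1: V = 1.563 m/s, Re = 9.38×10^5, ε/D = 4.58×10^-4, f = 0.01690, h_1 = f(L/D)V²/2g = 16.89 m
Pipe 2: V = 3.890 m/s, Re = 1.48×10^6, ε/D = 6.67×10^-6, f = 0.01101, h_2 = f(L/D)V²/2g = 12.98 m
Series → Q common, losses add: H = Σh = 29.87 m

H ≈ 29.9 m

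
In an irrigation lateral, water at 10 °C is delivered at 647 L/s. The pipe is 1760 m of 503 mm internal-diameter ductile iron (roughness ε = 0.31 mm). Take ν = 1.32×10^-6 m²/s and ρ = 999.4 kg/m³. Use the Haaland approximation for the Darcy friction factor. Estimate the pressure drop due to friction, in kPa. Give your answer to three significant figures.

Δp ≈ 331 kPa

V = 4Q/(πD²) = 4·0.647/(π·0.503²) = 3.256 m/s
Re = VD/ν = 3.256·0.503/1.32×10^-6 = 1.24×10^6 → turbulent
ε/D = 0.31/503 = 6.16×10^-4
Haaland: f = 0.01785
h_f = f(L/D)V²/(2g) = 0.01785·(1760/0.503)·3.256²/(2·9.81) = 33.75 m
Δp = ρg·h_f = 999.4·9.81·33.75 = 330.9 kPa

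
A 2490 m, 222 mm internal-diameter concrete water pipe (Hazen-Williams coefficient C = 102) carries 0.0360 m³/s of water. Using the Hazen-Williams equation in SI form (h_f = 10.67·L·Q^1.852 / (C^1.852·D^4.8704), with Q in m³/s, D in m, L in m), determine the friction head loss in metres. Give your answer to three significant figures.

h_f = 10.67·2490·0.0360^1.852 / (102^1.852·0.222^4.8704) = 16.38 m

h_f ≈ 16.4 m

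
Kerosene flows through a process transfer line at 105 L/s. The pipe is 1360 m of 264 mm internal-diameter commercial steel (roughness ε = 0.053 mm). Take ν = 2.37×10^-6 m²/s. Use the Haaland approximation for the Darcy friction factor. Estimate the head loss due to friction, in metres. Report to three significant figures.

h_f ≈ 16.2 m

V = 4Q/(πD²) = 4·0.105/(π·0.264²) = 1.918 m/s
Re = VD/ν = 1.918·0.264/2.37×10^-6 = 2.14×10^5 → turbulent
ε/D = 0.053/264 = 2.01×10^-4
Haaland: f = 0.01673
h_f = f(L/D)V²/(2g) = 0.01673·(1360/0.264)·1.918²/(2·9.81) = 16.16 m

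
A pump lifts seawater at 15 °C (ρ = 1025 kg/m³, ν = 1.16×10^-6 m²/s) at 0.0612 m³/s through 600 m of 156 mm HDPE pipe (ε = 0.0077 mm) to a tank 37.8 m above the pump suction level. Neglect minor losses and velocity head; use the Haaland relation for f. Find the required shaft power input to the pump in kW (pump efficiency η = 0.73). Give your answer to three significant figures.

P_shaft ≈ 55.5 kW

V = 4Q/(πD²) = 3.202 m/s; Re = 4.31×10^5; ε/D = 4.94×10^-5; f = 0.01397
h_f = f(L/D)V²/2g = 28.07 m
Total head H = z + h_f = 37.8 + 28.07 = 65.87 m
P_hyd = ρgQH = 1025·9.81·0.0612·65.87 = 40.53 kW
P_shaft = P_hyd/η = 40.53/0.73 = 55.53 kW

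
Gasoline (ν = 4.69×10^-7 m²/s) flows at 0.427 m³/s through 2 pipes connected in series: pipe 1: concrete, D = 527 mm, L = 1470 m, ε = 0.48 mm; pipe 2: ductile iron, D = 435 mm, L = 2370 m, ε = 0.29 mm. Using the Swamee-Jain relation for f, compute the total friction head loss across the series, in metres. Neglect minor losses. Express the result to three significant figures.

Pipe 1: V = 1.958 m/s, Re = 2.20×10^6, ε/D = 9.11×10^-4, f = 0.01940, h_1 = f(L/D)V²/2g = 10.57 m
Pipe 2: V = 2.873 m/s, Re = 2.66×10^6, ε/D = 6.67×10^-4, f = 0.01805, h_2 = f(L/D)V²/2g = 41.37 m
Series → Q common, losses add: H = Σh = 51.94 m

H ≈ 51.9 m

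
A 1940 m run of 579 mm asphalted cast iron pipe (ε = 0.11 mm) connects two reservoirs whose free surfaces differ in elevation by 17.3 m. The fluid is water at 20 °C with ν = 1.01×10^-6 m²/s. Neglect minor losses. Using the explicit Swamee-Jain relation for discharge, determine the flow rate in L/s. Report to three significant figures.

Q ≈ 702 L/s

Swamee-Jain (Type II): Q = -0.965·√(gD⁵h_f/L)·ln[ε/(3.7D) + √(3.17ν²L/(gD³h_f))]
√(gD⁵h_f/L) = √(9.81·0.579⁵·17.3/1940) = 0.07545
ε/(3.7D) = 5.13×10^-5; √(3.17ν²L/(gD³h_f)) = 1.38×10^-5
Q = -0.965·0.07545·ln(6.515×10^-5) = 0.7018 m³/s
Check: V = 2.67 m/s, Re = 1.53×10^6, f = 0.01435, h_f = 17.4 m ≈ 17.3 m ✓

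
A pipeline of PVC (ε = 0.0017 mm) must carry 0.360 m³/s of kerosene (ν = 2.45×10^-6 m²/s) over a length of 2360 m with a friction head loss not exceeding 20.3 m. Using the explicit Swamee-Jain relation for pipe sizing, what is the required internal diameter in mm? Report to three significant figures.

D ≈ 448 mm

Swamee-Jain (Type III): D = 0.66·[ε^1.25·(LQ²/(gh_f))^4.75 + ν·Q^9.4·(L/(gh_f))^5.2]^0.04
LQ²/(gh_f) = 1.536; L/(gh_f) = 11.85
Term 1 = ε^1.25·(…)^4.75 = 4.71×10^-7; Term 2 = ν·Q^9.4·(…)^5.2 = 6.34×10^-5
D = 0.66·(4.71×10^-7 + 6.34×10^-5)^0.04 = 0.4485 m = 448 mm
Check: V = 2.28 m/s, Re = 4.17×10^5, f = 0.01358, h_f = 18.9 m ≈ 20.3 m ✓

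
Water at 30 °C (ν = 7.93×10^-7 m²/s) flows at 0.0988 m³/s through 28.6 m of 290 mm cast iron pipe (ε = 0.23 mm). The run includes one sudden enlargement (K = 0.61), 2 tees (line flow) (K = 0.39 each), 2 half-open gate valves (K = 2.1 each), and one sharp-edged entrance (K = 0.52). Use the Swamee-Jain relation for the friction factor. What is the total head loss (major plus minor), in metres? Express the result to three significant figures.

V = 4Q/(πD²) = 1.496 m/s; V²/2g = 0.1140 m
Re = 5.47×10^5, ε/D = 7.93×10^-4 → f = 0.01934 (Swamee-Jain)
Major: h_f = f(L/D)·V²/2g = 0.01934·98.62·0.1140 = 0.2175 m
Minor: ΣK = 6.11; h_m = ΣK·V²/2g = 0.6968 m
Total H_L = 0.2175 + 0.6968 = 0.9142 m

H_L ≈ 0.914 m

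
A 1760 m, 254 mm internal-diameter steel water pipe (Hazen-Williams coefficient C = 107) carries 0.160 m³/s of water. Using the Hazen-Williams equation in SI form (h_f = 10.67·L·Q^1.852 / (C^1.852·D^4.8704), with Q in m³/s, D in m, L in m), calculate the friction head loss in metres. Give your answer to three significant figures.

h_f ≈ 87.1 m

h_f = 10.67·1760·0.160^1.852 / (107^1.852·0.254^4.8704) = 87.09 m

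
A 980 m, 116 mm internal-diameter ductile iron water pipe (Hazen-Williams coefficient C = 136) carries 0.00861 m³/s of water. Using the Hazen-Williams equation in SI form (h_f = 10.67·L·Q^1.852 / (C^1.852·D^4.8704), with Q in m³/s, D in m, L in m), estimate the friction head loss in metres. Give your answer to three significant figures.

h_f ≈ 6.31 m

h_f = 10.67·980·0.00861^1.852 / (136^1.852·0.116^4.8704) = 6.312 m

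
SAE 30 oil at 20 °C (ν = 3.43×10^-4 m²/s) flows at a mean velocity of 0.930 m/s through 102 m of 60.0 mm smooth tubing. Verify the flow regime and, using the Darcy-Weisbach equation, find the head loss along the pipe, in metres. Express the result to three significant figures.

h_f ≈ 29.5 m

Re = VD/ν = 0.930·0.06000/3.43×10^-4 = 163 → laminar (Re < 2300)
f = 64/Re = 0.3934
h_f = f(L/D)V²/(2g) = 0.3934·(102/0.06000)·0.930²/(2·9.81) = 29.48 m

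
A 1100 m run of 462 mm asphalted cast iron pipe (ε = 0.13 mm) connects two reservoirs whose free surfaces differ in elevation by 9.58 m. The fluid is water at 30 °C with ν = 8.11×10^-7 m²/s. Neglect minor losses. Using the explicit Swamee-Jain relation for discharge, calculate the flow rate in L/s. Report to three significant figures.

Swamee-Jain (Type II): Q = -0.965·√(gD⁵h_f/L)·ln[ε/(3.7D) + √(3.17ν²L/(gD³h_f))]
√(gD⁵h_f/L) = √(9.81·0.462⁵·9.58/1100) = 0.04241
ε/(3.7D) = 7.61×10^-5; √(3.17ν²L/(gD³h_f)) = 1.57×10^-5
Q = -0.965·0.04241·ln(9.178×10^-5) = 0.3804 m³/s
Check: V = 2.27 m/s, Re = 1.29×10^6, f = 0.01542, h_f = 9.64 m ≈ 9.58 m ✓

Q ≈ 380 L/s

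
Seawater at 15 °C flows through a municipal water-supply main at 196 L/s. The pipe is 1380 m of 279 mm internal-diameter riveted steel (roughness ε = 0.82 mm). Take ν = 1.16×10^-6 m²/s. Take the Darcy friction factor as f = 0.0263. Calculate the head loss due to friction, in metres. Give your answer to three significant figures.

h_f ≈ 68.1 m

V = 4Q/(πD²) = 4·0.196/(π·0.279²) = 3.206 m/s
h_f = f(L/D)V²/(2g) = 0.02630·(1380/0.279)·3.206²/(2·9.81) = 68.15 m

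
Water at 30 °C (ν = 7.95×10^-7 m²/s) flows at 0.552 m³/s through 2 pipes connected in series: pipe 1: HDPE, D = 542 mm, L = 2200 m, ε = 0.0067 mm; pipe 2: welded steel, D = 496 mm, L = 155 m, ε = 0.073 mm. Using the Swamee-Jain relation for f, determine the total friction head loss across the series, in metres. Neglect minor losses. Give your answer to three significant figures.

H ≈ 14.9 m

Pipe 1: V = 2.392 m/s, Re = 1.63×10^6, ε/D = 1.24×10^-5, f = 0.01111, h_1 = f(L/D)V²/2g = 13.16 m
Pipe 2: V = 2.857 m/s, Re = 1.78×10^6, ε/D = 1.47×10^-4, f = 0.01369, h_2 = f(L/D)V²/2g = 1.780 m
Series → Q common, losses add: H = Σh = 14.94 m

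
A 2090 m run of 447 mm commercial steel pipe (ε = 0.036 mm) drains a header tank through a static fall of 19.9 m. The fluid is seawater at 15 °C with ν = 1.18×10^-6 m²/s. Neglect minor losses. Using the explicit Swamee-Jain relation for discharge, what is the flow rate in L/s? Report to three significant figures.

Q ≈ 395 L/s

Swamee-Jain (Type II): Q = -0.965·√(gD⁵h_f/L)·ln[ε/(3.7D) + √(3.17ν²L/(gD³h_f))]
√(gD⁵h_f/L) = √(9.81·0.447⁵·19.9/2090) = 0.04083
ε/(3.7D) = 2.18×10^-5; √(3.17ν²L/(gD³h_f)) = 2.30×10^-5
Q = -0.965·0.04083·ln(4.477×10^-5) = 0.3945 m³/s
Check: V = 2.51 m/s, Re = 9.52×10^5, f = 0.01327, h_f = 20.0 m ≈ 19.9 m ✓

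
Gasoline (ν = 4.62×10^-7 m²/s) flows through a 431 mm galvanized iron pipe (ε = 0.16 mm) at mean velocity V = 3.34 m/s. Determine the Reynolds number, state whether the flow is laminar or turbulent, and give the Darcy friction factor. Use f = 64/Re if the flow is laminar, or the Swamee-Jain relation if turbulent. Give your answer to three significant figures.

Re ≈ 3.12×10^6; turbulent; f ≈ 0.0159

Re = VD/ν = 3.340·0.431/4.62×10^-7 = 3.12×10^6
Re > 4000 → turbulent; ε/D = 3.71×10^-4
Swamee-Jain: f = 0.01591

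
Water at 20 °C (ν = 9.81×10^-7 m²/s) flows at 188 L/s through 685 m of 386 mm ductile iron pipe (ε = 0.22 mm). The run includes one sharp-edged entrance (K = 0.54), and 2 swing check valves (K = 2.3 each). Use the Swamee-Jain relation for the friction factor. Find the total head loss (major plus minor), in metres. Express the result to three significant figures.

H_L ≈ 4.88 m

V = 4Q/(πD²) = 1.607 m/s; V²/2g = 0.1315 m
Re = 6.32×10^5, ε/D = 5.70×10^-4 → f = 0.01802 (Swamee-Jain)
Major: h_f = f(L/D)·V²/2g = 0.01802·1775·0.1315 = 4.207 m
Minor: ΣK = 5.14; h_m = ΣK·V²/2g = 0.6762 m
Total H_L = 4.207 + 0.6762 = 4.883 m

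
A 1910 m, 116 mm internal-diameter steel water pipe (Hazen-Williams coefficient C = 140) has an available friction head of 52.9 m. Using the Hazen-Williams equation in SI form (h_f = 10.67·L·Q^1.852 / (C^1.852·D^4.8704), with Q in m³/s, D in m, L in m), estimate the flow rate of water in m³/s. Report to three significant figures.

Rearranging: Q = [h_f·C^1.852·D^4.8704 / (10.67·L)]^(1/1.852)
Q = [52.9·140^1.852·0.116^4.8704 / (10.67·1910)]^0.540 = 0.01948 m³/s

Q ≈ 0.0195 m³/s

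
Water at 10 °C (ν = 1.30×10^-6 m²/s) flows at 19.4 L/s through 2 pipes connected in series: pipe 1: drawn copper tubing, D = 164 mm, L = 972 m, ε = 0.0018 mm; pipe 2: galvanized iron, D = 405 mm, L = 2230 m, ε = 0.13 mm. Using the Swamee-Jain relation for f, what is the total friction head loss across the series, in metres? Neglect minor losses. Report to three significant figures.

Pipe 1: V = 0.9184 m/s, Re = 1.16×10^5, ε/D = 1.10×10^-5, f = 0.01740, h_1 = f(L/D)V²/2g = 4.433 m
Pipe 2: V = 0.1506 m/s, Re = 4.69×10^4, ε/D = 3.21×10^-4, f = 0.02226, h_2 = f(L/D)V²/2g = 0.1417 m
Series → Q common, losses add: H = Σh = 4.575 m

H ≈ 4.57 m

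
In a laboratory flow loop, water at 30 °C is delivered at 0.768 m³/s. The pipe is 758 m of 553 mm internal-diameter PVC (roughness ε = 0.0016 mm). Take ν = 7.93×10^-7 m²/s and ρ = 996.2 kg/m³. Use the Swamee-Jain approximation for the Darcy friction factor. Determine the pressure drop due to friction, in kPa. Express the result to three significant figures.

V = 4Q/(πD²) = 4·0.768/(π·0.553²) = 3.198 m/s
Re = VD/ν = 3.198·0.553/7.93×10^-7 = 2.23×10^6 → turbulent
ε/D = 0.0016/553 = 2.89×10^-6
Swamee-Jain: f = 0.01031
h_f = f(L/D)V²/(2g) = 0.01031·(758/0.553)·3.198²/(2·9.81) = 7.362 m
Δp = ρg·h_f = 996.2·9.81·7.362 = 71.95 kPa

Δp ≈ 72.0 kPa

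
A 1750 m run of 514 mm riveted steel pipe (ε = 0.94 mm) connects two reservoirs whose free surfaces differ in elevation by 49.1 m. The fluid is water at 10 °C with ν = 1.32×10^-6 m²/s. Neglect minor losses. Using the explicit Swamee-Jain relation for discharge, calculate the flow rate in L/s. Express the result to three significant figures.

Swamee-Jain (Type II): Q = -0.965·√(gD⁵h_f/L)·ln[ε/(3.7D) + √(3.17ν²L/(gD³h_f))]
√(gD⁵h_f/L) = √(9.81·0.514⁵·49.1/1750) = 0.09937
ε/(3.7D) = 4.94×10^-4; √(3.17ν²L/(gD³h_f)) = 1.22×10^-5
Q = -0.965·0.09937·ln(5.064×10^-4) = 0.7277 m³/s
Check: V = 3.51 m/s, Re = 1.37×10^6, f = 0.02308, h_f = 49.3 m ≈ 49.1 m ✓

Q ≈ 728 L/s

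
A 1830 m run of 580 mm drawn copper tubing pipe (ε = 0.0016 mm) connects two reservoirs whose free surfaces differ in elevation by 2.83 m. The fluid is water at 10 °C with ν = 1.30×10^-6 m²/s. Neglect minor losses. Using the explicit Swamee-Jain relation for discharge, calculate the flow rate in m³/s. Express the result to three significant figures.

Swamee-Jain (Type II): Q = -0.965·√(gD⁵h_f/L)·ln[ε/(3.7D) + √(3.17ν²L/(gD³h_f))]
√(gD⁵h_f/L) = √(9.81·0.580⁵·2.83/1830) = 0.03156
ε/(3.7D) = 7.46×10^-7; √(3.17ν²L/(gD³h_f)) = 4.25×10^-5
Q = -0.965·0.03156·ln(4.329×10^-5) = 0.3060 m³/s
Check: V = 1.16 m/s, Re = 5.17×10^5, f = 0.01306, h_f = 2.82 m ≈ 2.83 m ✓

Q ≈ 0.306 m³/s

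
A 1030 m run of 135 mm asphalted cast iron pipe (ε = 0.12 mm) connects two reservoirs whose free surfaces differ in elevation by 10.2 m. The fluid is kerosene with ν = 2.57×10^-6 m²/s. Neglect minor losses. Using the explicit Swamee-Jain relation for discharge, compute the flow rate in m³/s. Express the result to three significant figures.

Q ≈ 0.0152 m³/s

Swamee-Jain (Type II): Q = -0.965·√(gD⁵h_f/L)·ln[ε/(3.7D) + √(3.17ν²L/(gD³h_f))]
√(gD⁵h_f/L) = √(9.81·0.135⁵·10.2/1030) = 0.002087
ε/(3.7D) = 2.40×10^-4; √(3.17ν²L/(gD³h_f)) = 2.96×10^-4
Q = -0.965·0.002087·ln(5.362×10^-4) = 0.01517 m³/s
Check: V = 1.06 m/s, Re = 5.57×10^4, f = 0.02350, h_f = 10.3 m ≈ 10.2 m ✓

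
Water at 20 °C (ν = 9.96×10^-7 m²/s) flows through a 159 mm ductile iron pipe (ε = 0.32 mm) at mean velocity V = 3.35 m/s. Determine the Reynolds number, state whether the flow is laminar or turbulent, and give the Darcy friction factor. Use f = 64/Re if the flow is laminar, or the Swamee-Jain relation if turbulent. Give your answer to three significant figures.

Re = VD/ν = 3.350·0.159/9.96×10^-7 = 5.35×10^5
Re > 4000 → turbulent; ε/D = 0.00201
Swamee-Jain: f = 0.02391

Re ≈ 5.35×10^5; turbulent; f ≈ 0.0239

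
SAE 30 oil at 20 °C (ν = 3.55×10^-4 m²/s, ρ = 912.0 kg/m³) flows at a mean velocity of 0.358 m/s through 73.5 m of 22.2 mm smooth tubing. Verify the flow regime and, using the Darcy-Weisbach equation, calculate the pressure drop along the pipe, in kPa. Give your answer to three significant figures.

Re = VD/ν = 0.358·0.02220/3.55×10^-4 = 22.4 → laminar (Re < 2300)
f = 64/Re = 2.859
h_f = f(L/D)V²/(2g) = 2.859·(73.5/0.02220)·0.358²/(2·9.81) = 61.83 m
Δp = ρg·h_f = 912.0·9.81·61.83 = 553.1 kPa

Δp ≈ 553 kPa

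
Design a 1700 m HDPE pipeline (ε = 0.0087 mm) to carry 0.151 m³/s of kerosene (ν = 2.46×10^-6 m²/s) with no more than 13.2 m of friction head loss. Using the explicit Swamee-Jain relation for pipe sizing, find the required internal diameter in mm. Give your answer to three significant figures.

Swamee-Jain (Type III): D = 0.66·[ε^1.25·(LQ²/(gh_f))^4.75 + ν·Q^9.4·(L/(gh_f))^5.2]^0.04
LQ²/(gh_f) = 0.2993; L/(gh_f) = 13.13
Term 1 = ε^1.25·(…)^4.75 = 1.54×10^-9; Term 2 = ν·Q^9.4·(…)^5.2 = 3.08×10^-8
D = 0.66·(1.54×10^-9 + 3.08×10^-8)^0.04 = 0.3311 m = 331 mm
Check: V = 1.75 m/s, Re = 2.36×10^5, f = 0.01531, h_f = 12.3 m ≈ 13.2 m ✓

D ≈ 331 mm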